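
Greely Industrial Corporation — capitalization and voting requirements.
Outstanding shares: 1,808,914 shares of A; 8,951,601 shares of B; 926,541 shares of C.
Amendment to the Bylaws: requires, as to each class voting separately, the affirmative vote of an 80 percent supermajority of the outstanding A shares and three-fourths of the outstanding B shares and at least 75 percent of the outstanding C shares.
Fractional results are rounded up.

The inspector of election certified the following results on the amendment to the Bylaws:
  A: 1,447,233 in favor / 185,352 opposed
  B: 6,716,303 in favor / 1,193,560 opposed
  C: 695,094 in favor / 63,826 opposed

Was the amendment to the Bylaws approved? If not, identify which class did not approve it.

A: 4/5 of 1808914 = 1447131.20, rounded up to 1447132; 1,447,132 required, 1,447,233 in favor — approved.
B: 3/4 of 8951601 = 6713700.75, rounded up to 6713701; 6,713,701 required, 6,716,303 in favor — approved.
C: 3/4 of 926541 = 694905.75, rounded up to 694906; 694,906 required, 695,094 in favor — approved.

Approved — every class gave the required vote.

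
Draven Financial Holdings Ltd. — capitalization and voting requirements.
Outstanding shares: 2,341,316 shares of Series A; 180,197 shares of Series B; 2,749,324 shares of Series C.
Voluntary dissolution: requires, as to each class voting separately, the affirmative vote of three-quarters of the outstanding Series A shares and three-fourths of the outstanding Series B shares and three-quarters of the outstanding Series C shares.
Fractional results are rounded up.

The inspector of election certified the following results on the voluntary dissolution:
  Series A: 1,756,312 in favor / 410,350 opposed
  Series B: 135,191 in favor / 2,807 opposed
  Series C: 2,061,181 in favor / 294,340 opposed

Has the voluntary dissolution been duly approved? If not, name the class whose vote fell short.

Series A: 3/4 of 2341316 = 1755987; 1,755,987 required, 1,756,312 in favor — approved.
Series B: 3/4 of 180197 = 135147.75, rounded up to 135148; 135,148 required, 135,191 in favor — approved.
Series C: 3/4 of 2749324 = 2061993; 2,061,993 required, 2,061,181 in favor — not approved.

Not approved — the Series C shares did not give the required vote.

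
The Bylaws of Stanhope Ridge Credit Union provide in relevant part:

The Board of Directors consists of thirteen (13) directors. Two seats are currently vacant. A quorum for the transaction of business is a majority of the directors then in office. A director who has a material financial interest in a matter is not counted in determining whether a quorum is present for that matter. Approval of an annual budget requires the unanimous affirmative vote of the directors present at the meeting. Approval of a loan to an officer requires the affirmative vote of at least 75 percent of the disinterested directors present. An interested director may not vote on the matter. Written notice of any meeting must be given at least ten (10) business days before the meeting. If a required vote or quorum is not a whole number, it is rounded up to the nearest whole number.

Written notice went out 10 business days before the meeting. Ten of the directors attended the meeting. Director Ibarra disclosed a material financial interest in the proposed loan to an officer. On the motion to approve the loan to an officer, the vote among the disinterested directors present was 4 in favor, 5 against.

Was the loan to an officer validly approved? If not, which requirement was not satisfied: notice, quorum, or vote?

Invalid — vote requirement not satisfied.

Notice: 10 business days given; 10 required (10 ≥ 10). Satisfied.
Quorum: 10 present, but the 1 interested director does not count, leaving 9. Quorum is 6. Satisfied.
Vote: the loan to an officer requires three-fourths of the disinterested directors present (10 − 1 = 9). 3/4 of 9 = 6.75, rounded up to 7, so 7 affirmative votes are needed; 4 voted in favor. Not satisfied.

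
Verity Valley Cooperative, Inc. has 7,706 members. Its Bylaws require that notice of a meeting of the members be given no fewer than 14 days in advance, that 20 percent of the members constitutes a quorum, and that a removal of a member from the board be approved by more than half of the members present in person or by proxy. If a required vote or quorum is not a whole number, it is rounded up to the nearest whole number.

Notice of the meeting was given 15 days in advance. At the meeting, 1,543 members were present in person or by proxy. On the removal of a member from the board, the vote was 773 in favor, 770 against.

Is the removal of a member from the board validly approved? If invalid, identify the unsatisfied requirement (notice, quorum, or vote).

Valid — all requirements satisfied.

Notice: 15 days given; 14 required. Satisfied.
Quorum: 20% of 7,706 = 1,541.20, rounded up to 1,542; 1,543 present. Satisfied.
Vote: requires a majority of those present (1,543); a majority of 1543 is 772, so 772 needed; 773 in favor. Satisfied.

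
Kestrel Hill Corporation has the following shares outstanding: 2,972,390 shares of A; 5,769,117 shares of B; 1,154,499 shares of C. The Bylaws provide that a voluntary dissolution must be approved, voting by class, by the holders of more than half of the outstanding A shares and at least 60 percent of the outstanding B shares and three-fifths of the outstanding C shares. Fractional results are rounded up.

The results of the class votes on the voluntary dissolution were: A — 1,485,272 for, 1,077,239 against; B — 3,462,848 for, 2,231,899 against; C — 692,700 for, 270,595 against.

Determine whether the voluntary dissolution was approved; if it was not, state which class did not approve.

Not approved — the A shares did not give the required vote.

A: a majority of 2972390 is 1486196; 1,486,196 required, 1,485,272 in favor — not approved.
B: 3/5 of 5769117 = 3461470.20, rounded up to 3461471; 3,461,471 required, 3,462,848 in favor — approved.
C: 3/5 of 1154499 = 692699.40, rounded up to 692700; 692,700 required, 692,700 in favor — approved.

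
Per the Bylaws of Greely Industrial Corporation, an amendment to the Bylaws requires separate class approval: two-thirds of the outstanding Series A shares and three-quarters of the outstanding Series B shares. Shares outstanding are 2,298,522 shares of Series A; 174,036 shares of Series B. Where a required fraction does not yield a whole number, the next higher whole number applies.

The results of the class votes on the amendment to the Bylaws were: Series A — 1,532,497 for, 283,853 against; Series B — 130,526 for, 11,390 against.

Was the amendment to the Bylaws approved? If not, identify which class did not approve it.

Series A: 2/3 of 2298522 = 1532348; 1,532,348 required, 1,532,497 in favor — approved.
Series B: 3/4 of 174036 = 130527; 130,527 required, 130,526 in favor — not approved.

Not approved — the Series B shares did not give the required vote.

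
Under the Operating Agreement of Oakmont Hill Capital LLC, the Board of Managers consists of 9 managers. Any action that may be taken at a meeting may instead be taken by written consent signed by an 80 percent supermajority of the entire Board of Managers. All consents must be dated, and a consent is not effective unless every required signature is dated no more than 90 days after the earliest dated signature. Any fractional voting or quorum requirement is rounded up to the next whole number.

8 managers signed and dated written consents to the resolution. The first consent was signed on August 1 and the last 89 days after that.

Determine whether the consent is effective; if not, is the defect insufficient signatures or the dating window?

Effective — both the signature and dating-window requirements are satisfied.

Signatures required: an 80 percent supermajority of 9 — 4/5 of 9 = 7.20, rounded up to 8, so 8 needed; 8 signed. Sufficient.
Dating window: the latest signature is 89 days after the earliest; the limit is 90 days. Within the window.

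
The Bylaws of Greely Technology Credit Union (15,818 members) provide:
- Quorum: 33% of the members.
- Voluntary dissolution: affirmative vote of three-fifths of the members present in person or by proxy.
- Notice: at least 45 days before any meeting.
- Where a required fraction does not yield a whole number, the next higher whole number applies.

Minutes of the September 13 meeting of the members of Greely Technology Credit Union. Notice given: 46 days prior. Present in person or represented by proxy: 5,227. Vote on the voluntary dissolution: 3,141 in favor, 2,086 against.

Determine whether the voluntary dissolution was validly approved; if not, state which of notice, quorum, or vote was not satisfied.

Notice: 46 days given; 45 required. Satisfied.
Quorum: 33% of 15,818 = 5,219.94, rounded up to 5,220; 5,227 present. Satisfied.
Vote: requires three-fifths of those present (5,227); 3/5 of 5227 = 3136.20, rounded up to 3137, so 3,137 needed; 3,141 in favor. Satisfied.

Valid — all requirements satisfied.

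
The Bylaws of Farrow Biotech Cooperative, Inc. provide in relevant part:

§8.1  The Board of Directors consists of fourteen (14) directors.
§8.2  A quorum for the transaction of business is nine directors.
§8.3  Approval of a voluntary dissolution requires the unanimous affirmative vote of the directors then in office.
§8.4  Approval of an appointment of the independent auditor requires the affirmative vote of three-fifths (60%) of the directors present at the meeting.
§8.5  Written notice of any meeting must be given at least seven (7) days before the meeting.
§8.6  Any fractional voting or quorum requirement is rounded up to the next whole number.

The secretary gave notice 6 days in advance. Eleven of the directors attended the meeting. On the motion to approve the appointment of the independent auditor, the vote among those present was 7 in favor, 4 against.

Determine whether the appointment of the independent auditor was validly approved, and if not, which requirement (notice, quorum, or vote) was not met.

Invalid — notice requirement not satisfied.

Notice: 6 days given; 7 required (6 < 7). Not satisfied.
Quorum: 11 present; quorum is 9. Satisfied.
Vote: the appointment of the independent auditor requires three-fifths of the directors present (11). 3/5 of 11 = 6.60, rounded up to 7, so 7 affirmative votes are needed; 7 voted in favor. Satisfied.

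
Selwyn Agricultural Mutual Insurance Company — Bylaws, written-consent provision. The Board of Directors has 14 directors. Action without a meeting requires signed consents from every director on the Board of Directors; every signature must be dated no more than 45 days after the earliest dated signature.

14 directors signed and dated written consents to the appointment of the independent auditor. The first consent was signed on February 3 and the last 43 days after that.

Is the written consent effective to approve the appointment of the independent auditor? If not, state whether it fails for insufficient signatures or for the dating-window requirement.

Signatures required: the unanimous vote of 14 — unanimous means all 14, so 14 needed; 14 signed. Sufficient.
Dating window: the latest signature is 43 days after the earliest; the limit is 45 days. Within the window.

Effective — both the signature and dating-window requirements are satisfied.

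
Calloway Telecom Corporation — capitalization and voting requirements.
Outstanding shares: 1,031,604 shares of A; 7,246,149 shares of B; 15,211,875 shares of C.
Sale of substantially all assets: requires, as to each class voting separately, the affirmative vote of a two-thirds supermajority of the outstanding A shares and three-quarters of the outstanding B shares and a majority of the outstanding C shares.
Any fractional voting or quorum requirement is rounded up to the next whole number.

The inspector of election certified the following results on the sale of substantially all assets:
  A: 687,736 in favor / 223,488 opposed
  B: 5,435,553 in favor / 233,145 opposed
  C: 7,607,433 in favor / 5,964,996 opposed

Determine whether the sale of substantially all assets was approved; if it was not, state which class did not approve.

A: 2/3 of 1031604 = 687736; 687,736 required, 687,736 in favor — approved.
B: 3/4 of 7246149 = 5434611.75, rounded up to 5434612; 5,434,612 required, 5,435,553 in favor — approved.
C: a majority of 15211875 is 7605938; 7,605,938 required, 7,607,433 in favor — approved.

Approved — every class gave the required vote.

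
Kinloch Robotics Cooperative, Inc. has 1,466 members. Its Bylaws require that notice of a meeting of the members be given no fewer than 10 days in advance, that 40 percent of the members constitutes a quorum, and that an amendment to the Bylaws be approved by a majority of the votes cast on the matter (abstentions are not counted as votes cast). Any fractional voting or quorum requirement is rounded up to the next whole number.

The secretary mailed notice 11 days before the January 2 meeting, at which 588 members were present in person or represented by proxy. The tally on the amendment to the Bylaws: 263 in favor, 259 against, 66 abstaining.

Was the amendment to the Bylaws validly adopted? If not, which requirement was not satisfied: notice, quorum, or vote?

Valid — all requirements satisfied.

Notice: 11 days given; 10 required. Satisfied.
Quorum: 40% of 1,466 = 586.40, rounded up to 587; 588 present. Satisfied.
Vote: requires a majority of the votes cast (588 − 66 abstaining = 522); a majority of 522 is 262, so 262 needed; 263 in favor. Satisfied.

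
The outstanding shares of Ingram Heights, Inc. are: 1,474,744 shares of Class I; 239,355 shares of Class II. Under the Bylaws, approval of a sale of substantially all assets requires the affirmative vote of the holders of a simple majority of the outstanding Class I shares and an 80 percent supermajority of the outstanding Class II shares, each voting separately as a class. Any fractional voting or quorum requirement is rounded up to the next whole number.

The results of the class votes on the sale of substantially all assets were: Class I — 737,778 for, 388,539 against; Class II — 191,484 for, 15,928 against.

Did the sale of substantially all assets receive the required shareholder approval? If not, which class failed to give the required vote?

Class I: a majority of 1474744 is 737373; 737,373 required, 737,778 in favor — approved.
Class II: 4/5 of 239355 = 191484; 191,484 required, 191,484 in favor — approved.

Approved — every class gave the required vote.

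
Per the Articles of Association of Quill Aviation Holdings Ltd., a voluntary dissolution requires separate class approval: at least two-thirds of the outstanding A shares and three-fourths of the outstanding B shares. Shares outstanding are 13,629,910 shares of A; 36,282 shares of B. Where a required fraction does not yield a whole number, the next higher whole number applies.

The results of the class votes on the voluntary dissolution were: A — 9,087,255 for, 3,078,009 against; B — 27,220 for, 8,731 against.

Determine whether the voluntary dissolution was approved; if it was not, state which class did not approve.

A: 2/3 of 13629910 = 9086606.67, rounded up to 9086607; 9,086,607 required, 9,087,255 in favor — approved.
B: 3/4 of 36282 = 27211.50, rounded up to 27212; 27,212 required, 27,220 in favor — approved.

Approved — every class gave the required vote.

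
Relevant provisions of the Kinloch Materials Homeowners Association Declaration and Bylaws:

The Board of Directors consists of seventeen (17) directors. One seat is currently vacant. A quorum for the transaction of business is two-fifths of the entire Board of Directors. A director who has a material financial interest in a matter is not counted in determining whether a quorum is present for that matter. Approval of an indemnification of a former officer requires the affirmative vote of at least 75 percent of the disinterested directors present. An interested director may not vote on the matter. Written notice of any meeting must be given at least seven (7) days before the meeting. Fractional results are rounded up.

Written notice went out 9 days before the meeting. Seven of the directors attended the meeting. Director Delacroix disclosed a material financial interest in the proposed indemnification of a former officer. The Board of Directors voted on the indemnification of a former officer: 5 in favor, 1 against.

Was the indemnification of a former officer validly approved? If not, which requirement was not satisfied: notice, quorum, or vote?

Invalid — quorum requirement not satisfied.

Notice: 9 days given; 7 required (9 ≥ 7). Satisfied.
Quorum: 7 present, but the 1 interested director does not count, leaving 6. Quorum is 7. Not satisfied.
Vote: the indemnification of a former officer requires three-fourths of the disinterested directors present (7 − 1 = 6). 3/4 of 6 = 4.50, rounded up to 5, so 5 affirmative votes are needed; 5 voted in favor. Satisfied. (Moot — without a quorum no business can be validly transacted.)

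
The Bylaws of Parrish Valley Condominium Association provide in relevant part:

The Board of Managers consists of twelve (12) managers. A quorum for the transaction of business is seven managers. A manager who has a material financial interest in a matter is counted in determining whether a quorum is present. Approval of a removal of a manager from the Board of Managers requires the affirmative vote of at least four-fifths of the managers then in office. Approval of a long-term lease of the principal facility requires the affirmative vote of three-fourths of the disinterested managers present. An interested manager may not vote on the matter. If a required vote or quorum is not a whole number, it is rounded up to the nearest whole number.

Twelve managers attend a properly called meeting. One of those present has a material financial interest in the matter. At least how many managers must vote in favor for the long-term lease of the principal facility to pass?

9

The long-term lease of the principal facility requires three-fourths of the disinterested managers present (12 − 1 = 11).
3/4 of 11 = 8.25, rounded up to 9.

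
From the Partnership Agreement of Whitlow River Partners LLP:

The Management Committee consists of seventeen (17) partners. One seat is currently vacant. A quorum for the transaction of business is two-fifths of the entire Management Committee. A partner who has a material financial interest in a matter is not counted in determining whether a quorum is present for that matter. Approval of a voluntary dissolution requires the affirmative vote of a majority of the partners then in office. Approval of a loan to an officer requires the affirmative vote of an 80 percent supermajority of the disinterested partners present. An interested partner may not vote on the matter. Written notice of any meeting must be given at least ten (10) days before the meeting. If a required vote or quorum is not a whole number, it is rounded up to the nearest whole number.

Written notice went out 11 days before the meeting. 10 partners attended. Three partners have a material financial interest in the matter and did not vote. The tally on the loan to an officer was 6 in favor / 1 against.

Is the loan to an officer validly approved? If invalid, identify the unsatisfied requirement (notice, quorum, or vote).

Valid — all requirements satisfied.

Notice: 11 days given; 10 required (11 ≥ 10). Satisfied.
Quorum: 10 present, but the 3 interested partners do not count, leaving 7. Quorum is 7. Satisfied.
Vote: the loan to an officer requires four-fifths of the disinterested partners present (10 − 3 = 7). 4/5 of 7 = 5.60, rounded up to 6, so 6 affirmative votes are needed; 6 voted in favor. Satisfied.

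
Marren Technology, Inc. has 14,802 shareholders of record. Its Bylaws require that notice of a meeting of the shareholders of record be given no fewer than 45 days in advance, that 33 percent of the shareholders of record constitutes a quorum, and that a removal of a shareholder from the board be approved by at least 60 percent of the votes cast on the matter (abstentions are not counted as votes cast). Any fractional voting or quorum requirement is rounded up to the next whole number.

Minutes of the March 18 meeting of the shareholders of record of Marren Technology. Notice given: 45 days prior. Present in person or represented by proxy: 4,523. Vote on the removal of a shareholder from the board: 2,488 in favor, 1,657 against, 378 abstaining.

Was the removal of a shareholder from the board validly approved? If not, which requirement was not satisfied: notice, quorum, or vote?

Invalid — quorum requirement not satisfied.

Notice: 45 days given; 45 required. Satisfied.
Quorum: 33% of 14,802 = 4,884.66, rounded up to 4,885; 4,523 present. Not satisfied.
Vote: requires three-fifths of the votes cast (4,523 − 378 abstaining = 4,145); 3/5 of 4145 = 2487, so 2,487 needed; 2,488 in favor. Satisfied.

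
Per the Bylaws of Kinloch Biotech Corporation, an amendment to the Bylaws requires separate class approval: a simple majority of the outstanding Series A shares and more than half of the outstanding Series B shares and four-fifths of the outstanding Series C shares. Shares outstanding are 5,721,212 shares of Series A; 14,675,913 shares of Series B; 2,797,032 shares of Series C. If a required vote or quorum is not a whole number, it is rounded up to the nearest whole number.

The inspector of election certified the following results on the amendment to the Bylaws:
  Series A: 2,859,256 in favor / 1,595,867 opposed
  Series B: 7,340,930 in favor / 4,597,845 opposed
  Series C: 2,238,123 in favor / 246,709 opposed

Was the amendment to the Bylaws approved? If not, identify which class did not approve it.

Series A: a majority of 5721212 is 2860607; 2,860,607 required, 2,859,256 in favor — not approved.
Series B: a majority of 14675913 is 7337957; 7,337,957 required, 7,340,930 in favor — approved.
Series C: 4/5 of 2797032 = 2237625.60, rounded up to 2237626; 2,237,626 required, 2,238,123 in favor — approved.

Not approved — the Series A shares did not give the required vote.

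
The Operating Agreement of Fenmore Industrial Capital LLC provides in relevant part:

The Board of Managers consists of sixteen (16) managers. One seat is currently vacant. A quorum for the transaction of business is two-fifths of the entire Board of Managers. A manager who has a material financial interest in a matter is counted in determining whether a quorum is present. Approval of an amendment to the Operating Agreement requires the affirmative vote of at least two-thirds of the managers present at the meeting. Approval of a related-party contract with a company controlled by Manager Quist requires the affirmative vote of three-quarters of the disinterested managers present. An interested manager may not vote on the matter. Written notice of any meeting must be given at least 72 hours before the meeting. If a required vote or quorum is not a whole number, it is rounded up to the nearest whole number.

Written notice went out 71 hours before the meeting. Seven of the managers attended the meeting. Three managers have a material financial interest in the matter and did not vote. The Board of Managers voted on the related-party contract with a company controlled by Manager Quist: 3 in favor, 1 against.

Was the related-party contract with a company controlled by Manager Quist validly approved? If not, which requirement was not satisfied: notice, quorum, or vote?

Notice: 71 hours given; 72 required (71 < 72). Not satisfied.
Quorum: 7 present (interested managers count toward quorum); quorum is 7. Satisfied.
Vote: the related-party contract with a company controlled by Manager Quist requires three-fourths of the disinterested managers present (7 − 3 = 4). 3/4 of 4 = 3, so 3 affirmative votes are needed; 3 voted in favor. Satisfied.

Invalid — notice requirement not satisfied.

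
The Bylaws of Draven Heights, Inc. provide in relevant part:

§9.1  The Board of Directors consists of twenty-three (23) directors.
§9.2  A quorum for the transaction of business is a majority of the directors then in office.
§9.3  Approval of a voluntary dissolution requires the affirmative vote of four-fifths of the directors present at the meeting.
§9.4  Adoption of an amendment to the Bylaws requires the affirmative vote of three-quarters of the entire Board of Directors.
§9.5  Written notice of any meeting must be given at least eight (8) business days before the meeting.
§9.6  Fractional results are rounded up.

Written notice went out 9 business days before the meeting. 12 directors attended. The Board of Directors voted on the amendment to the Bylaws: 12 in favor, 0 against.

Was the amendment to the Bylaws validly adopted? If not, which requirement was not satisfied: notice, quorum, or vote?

Invalid — vote requirement not satisfied.

Notice: 9 business days given; 8 required (9 ≥ 8). Satisfied.
Quorum: 12 present; quorum is 12. Satisfied.
Vote: the amendment to the Bylaws requires three-fourths of the entire Board of Directors (23). 3/4 of 23 = 17.25, rounded up to 18, so 18 affirmative votes are needed; 12 voted in favor. Not satisfied.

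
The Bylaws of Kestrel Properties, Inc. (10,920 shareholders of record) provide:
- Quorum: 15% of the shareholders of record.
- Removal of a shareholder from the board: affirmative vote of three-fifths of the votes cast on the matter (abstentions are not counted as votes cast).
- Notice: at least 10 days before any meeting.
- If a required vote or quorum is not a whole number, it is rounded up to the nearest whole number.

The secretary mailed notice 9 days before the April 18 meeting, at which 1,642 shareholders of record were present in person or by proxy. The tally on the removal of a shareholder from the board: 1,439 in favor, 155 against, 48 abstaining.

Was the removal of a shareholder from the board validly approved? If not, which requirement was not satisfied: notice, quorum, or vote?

Notice: 9 days given; 10 required. Not satisfied.
Quorum: 15% of 10,920 = 1,638; 1,642 present. Satisfied.
Vote: requires three-fifths of the votes cast (1,642 − 48 abstaining = 1,594); 3/5 of 1594 = 956.40, rounded up to 957, so 957 needed; 1,439 in favor. Satisfied.

Invalid — notice requirement not satisfied.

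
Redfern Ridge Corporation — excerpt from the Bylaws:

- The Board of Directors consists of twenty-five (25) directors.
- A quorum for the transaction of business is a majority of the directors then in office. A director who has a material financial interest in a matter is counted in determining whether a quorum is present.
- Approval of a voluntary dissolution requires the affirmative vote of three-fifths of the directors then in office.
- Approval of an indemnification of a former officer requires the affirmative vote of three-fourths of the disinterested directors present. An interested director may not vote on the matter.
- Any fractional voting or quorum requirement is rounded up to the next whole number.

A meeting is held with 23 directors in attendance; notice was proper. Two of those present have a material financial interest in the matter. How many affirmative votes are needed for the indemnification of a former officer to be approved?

The indemnification of a former officer requires three-fourths of the disinterested directors present (23 − 2 = 21).
3/4 of 21 = 15.75, rounded up to 16.

16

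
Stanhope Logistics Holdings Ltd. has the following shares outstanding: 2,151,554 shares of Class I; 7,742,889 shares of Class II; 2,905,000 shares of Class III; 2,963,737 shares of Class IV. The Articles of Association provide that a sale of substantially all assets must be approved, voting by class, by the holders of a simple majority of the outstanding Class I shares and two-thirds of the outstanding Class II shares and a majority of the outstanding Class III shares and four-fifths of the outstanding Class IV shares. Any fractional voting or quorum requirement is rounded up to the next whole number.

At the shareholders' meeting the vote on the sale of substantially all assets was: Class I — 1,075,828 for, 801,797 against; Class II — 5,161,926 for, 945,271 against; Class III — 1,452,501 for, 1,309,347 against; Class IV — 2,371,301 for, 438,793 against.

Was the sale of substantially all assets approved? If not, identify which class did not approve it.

Approved — every class gave the required vote.

Class I: a majority of 2151554 is 1075778; 1,075,778 required, 1,075,828 in favor — approved.
Class II: 2/3 of 7742889 = 5161926; 5,161,926 required, 5,161,926 in favor — approved.
Class III: a majority of 2905000 is 1452501; 1,452,501 required, 1,452,501 in favor — approved.
Class IV: 4/5 of 2963737 = 2370989.60, rounded up to 2370990; 2,370,990 required, 2,371,301 in favor — approved.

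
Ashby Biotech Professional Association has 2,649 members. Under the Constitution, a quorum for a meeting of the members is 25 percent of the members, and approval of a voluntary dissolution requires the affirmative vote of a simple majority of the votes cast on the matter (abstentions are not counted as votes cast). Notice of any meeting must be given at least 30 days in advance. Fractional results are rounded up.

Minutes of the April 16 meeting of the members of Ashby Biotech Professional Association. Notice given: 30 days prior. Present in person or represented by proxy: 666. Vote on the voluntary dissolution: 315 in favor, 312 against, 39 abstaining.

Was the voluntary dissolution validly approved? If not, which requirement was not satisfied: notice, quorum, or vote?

Notice: 30 days given; 30 required. Satisfied.
Quorum: 25% of 2,649 = 662.25, rounded up to 663; 666 present. Satisfied.
Vote: requires a majority of the votes cast (666 − 39 abstaining = 627); a majority of 627 is 314, so 314 needed; 315 in favor. Satisfied.

Valid — all requirements satisfied.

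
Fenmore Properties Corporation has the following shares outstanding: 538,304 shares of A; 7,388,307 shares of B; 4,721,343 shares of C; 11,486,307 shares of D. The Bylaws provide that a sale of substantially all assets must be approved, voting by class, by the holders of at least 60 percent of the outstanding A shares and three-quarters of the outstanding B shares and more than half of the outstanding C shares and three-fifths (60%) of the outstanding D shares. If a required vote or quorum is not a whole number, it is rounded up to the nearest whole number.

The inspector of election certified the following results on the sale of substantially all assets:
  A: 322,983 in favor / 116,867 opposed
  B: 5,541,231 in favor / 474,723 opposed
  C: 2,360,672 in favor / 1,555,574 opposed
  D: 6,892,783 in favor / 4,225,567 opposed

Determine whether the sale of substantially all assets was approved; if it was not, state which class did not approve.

Approved — every class gave the required vote.

A: 3/5 of 538304 = 322982.40, rounded up to 322983; 322,983 required, 322,983 in favor — approved.
B: 3/4 of 7388307 = 5541230.25, rounded up to 5541231; 5,541,231 required, 5,541,231 in favor — approved.
C: a majority of 4721343 is 2360672; 2,360,672 required, 2,360,672 in favor — approved.
D: 3/5 of 11486307 = 6891784.20, rounded up to 6891785; 6,891,785 required, 6,892,783 in favor — approved.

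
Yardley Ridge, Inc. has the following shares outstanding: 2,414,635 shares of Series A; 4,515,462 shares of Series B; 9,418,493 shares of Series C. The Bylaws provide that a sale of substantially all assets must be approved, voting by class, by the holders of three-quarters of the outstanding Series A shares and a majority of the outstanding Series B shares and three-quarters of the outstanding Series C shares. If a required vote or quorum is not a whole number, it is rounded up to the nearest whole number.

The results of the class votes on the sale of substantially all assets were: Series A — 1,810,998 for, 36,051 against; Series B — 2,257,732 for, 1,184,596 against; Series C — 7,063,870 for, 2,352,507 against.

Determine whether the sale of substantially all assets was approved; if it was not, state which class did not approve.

Approved — every class gave the required vote.

Series A: 3/4 of 2414635 = 1810976.25, rounded up to 1810977; 1,810,977 required, 1,810,998 in favor — approved.
Series B: a majority of 4515462 is 2257732; 2,257,732 required, 2,257,732 in favor — approved.
Series C: 3/4 of 9418493 = 7063869.75, rounded up to 7063870; 7,063,870 required, 7,063,870 in favor — approved.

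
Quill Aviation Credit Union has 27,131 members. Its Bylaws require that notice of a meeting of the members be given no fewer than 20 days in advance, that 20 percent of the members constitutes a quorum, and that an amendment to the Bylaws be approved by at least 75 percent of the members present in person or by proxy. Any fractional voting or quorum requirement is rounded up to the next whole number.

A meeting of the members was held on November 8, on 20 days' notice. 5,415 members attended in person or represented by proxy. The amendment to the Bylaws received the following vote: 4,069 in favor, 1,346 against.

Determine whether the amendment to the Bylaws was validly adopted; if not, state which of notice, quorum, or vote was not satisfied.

Notice: 20 days given; 20 required. Satisfied.
Quorum: 20% of 27,131 = 5,426.20, rounded up to 5,427; 5,415 present. Not satisfied.
Vote: requires three-fourths of those present (5,415); 3/4 of 5415 = 4061.25, rounded up to 4062, so 4,062 needed; 4,069 in favor. Satisfied.

Invalid — quorum requirement not satisfied.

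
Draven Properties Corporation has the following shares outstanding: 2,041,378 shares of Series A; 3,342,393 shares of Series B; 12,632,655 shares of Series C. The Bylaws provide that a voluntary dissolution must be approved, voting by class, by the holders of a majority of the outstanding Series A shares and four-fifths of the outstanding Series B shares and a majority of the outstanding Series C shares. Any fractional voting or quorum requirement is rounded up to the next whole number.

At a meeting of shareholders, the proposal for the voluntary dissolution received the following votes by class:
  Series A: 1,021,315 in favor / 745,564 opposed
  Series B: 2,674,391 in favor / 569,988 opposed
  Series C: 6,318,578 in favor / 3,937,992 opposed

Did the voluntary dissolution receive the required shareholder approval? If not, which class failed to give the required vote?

Approved — every class gave the required vote.

Series A: a majority of 2041378 is 1020690; 1,020,690 required, 1,021,315 in favor — approved.
Series B: 4/5 of 3342393 = 2673914.40, rounded up to 2673915; 2,673,915 required, 2,674,391 in favor — approved.
Series C: a majority of 12632655 is 6316328; 6,316,328 required, 6,318,578 in favor — approved.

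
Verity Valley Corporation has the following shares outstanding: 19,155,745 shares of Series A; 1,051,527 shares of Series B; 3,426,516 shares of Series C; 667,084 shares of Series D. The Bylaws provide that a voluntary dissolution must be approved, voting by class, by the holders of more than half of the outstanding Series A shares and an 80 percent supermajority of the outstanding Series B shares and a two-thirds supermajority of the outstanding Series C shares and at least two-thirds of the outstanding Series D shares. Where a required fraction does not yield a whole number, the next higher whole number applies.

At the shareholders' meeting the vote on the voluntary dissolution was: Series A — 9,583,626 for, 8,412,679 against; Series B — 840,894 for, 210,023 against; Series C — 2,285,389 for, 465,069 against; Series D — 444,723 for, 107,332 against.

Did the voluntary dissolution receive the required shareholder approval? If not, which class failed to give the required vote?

Not approved — the Series B shares did not give the required vote.

Series A: a majority of 19155745 is 9577873; 9,577,873 required, 9,583,626 in favor — approved.
Series B: 4/5 of 1051527 = 841221.60, rounded up to 841222; 841,222 required, 840,894 in favor — not approved.
Series C: 2/3 of 3426516 = 2284344; 2,284,344 required, 2,285,389 in favor — approved.
Series D: 2/3 of 667084 = 444722.67, rounded up to 444723; 444,723 required, 444,723 in favor — approved.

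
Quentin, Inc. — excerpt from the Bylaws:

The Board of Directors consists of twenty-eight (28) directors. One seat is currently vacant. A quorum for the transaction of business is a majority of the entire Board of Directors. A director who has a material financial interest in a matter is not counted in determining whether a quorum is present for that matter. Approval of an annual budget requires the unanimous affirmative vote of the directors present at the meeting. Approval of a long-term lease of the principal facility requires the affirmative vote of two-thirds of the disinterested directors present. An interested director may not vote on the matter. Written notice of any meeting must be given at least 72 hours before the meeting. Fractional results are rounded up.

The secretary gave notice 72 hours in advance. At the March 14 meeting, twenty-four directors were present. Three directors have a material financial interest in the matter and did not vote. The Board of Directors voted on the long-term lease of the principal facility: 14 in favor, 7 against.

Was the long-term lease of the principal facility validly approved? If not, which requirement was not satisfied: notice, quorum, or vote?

Valid — all requirements satisfied.

Notice: 72 hours given; 72 required (72 ≥ 72). Satisfied.
Quorum: 24 present, but the 3 interested directors do not count, leaving 21. Quorum is 15. Satisfied.
Vote: the long-term lease of the principal facility requires two-thirds of the disinterested directors present (24 − 3 = 21). 2/3 of 21 = 14, so 14 affirmative votes are needed; 14 voted in favor. Satisfied.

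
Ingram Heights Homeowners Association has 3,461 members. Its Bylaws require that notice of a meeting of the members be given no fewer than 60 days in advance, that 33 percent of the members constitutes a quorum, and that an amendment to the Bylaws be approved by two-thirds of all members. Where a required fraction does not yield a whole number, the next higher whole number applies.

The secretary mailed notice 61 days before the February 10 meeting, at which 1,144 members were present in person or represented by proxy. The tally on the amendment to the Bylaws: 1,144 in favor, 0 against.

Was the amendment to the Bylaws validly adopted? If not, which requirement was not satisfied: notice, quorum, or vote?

Invalid — vote requirement not satisfied.

Notice: 61 days given; 60 required. Satisfied.
Quorum: 33% of 3,461 = 1,142.13, rounded up to 1,143; 1,144 present. Satisfied.
Vote: requires two-thirds of all members (3,461); 2/3 of 3461 = 2307.33, rounded up to 2308, so 2,308 needed; 1,144 in favor. Not satisfied.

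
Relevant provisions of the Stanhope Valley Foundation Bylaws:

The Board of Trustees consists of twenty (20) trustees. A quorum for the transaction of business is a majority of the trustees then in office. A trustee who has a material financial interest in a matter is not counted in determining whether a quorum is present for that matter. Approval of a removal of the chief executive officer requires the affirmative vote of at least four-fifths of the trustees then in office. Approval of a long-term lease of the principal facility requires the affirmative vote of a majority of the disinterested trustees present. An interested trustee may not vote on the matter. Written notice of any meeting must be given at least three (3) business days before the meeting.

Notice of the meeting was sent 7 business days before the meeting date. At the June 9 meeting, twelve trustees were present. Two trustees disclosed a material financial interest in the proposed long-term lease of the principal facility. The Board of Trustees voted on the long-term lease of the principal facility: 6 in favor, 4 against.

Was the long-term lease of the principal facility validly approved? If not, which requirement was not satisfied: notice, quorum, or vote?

Notice: 7 business days given; 3 required (7 ≥ 3). Satisfied.
Quorum: 12 present, but the 2 interested trustees do not count, leaving 10. Quorum is 11. Not satisfied.
Vote: the long-term lease of the principal facility requires a majority of the disinterested trustees present (12 − 2 = 10). A majority of 10 is 6, so 6 affirmative votes are needed; 6 voted in favor. Satisfied. (Moot — without a quorum no business can be validly transacted.)

Invalid — quorum requirement not satisfied.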